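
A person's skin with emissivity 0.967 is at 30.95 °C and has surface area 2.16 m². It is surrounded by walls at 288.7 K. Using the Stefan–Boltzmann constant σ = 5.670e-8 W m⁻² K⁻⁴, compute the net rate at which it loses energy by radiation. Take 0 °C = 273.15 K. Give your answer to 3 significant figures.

Net loss ≈ 190 W

T = 30.95 °C + 273.15 = 304.10 K.
Area A = 2.16 m².
Net radiated power P_net = εσA(T⁴ − T₀⁴) = 0.967×5.670×10⁻⁸×2.16×(304.10⁴ − 288.7⁴).
T⁴ − T₀⁴ = 8.55196×10⁹ − 6.94684×10⁹ = 1.60512×10⁹ K⁴, so P_net = 190 W.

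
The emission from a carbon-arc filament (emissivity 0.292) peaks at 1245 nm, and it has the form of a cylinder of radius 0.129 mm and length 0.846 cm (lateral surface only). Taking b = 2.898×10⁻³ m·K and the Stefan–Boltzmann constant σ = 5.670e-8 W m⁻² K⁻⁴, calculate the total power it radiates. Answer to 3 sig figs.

P ≈ 3.33 W

Wien's law: T = b/λ_max = 2.898×10⁻³/1.245×10⁻⁶ = 2327.71 K.
Lateral area A = 2πrL = 2π×1.29×10⁻⁴×8.46×10⁻³ = 6.85709×10⁻⁶ m².
Then P = εσAT⁴ = 0.292×5.670×10⁻⁸×6.85709×10⁻⁶×(2327.71)⁴ = 3.33 W.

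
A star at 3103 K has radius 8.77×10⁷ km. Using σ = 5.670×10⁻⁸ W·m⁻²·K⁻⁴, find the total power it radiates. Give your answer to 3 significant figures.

Surface area A = 4πR² = 4π(8.77×10¹⁰ m)² = 9.66516×10²² m².
P = σAT⁴ = 5.670×10⁻⁸ × 9.66516×10²² × (3103)⁴ = 5.08×10²⁹ W.

P ≈ 5.08×10²⁹ W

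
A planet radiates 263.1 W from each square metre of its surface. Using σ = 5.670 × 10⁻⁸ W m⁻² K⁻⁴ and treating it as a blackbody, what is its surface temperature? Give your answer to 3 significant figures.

T ≈ 261 K

I = σT⁴, so T = (I/σ)^(1/4) = (263.1/(5.670×10⁻⁸))^(1/4) = 261 K.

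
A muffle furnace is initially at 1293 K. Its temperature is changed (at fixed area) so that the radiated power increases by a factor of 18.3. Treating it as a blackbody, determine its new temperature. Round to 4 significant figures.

P ∝ T⁴, so T₂/T₁ = (P₂/P₁)^(1/4) = (18.3)^(1/4) = 2.06830.
T₂ = 1293 × 2.06830 = 2674 K.

T₂ ≈ 2674 K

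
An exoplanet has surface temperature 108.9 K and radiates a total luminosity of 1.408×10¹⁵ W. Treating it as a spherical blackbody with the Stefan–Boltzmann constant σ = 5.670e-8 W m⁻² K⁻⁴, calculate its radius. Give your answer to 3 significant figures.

R ≈ 3.75×10⁶ m

L = 4πR²σT⁴ ⇒ R = √(L/(4πσT⁴)).
σT⁴ = 7.97434 W/m², so R = √(1.408×10¹⁵/(4π×7.97434)) = 3.75×10⁶ m.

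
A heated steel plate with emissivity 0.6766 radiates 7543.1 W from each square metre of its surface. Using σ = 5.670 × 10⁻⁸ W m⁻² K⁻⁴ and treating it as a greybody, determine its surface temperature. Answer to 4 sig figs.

T ≈ 665.9 K

I = εσT⁴, so T = (I/εσ)^(1/4) = (7543.1/(0.6766×5.670×10⁻⁸))^(1/4) = 665.9 K.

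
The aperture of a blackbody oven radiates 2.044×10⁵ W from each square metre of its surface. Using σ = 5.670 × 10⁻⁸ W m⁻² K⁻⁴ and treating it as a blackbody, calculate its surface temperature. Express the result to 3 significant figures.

T ≈ 1.38×10³ K

I = σT⁴, so T = (I/σ)^(1/4) = (2.044×10⁵/(5.670×10⁻⁸))^(1/4) = 1.38×10³ K.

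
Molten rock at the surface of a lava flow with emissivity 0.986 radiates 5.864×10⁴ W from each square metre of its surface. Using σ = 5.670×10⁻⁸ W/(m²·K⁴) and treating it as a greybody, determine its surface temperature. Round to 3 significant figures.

I = εσT⁴, so T = (I/εσ)^(1/4) = (5.864×10⁴/(0.986×5.670×10⁻⁸))^(1/4) = 1.01×10³ K.

T ≈ 1.01×10³ K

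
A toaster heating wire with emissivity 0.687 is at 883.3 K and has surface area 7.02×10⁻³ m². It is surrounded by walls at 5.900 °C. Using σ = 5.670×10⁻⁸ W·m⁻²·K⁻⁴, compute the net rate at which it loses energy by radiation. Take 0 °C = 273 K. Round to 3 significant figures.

Net loss ≈ 165 W

Surroundings: T = 5.900 °C + 273 = 278.900 K.
Area A = 7.02×10⁻³ m².
Net radiated power P_net = εσA(T⁴ − T₀⁴) = 0.687×5.670×10⁻⁸×7.02×10⁻³×(883.3⁴ − 278.900⁴).
T⁴ − T₀⁴ = 6.08742×10¹¹ − 6.05054×10⁹ = 6.02691×10¹¹ K⁴, so P_net = 165 W.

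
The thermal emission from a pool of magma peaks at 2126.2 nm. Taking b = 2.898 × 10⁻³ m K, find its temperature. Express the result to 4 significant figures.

T ≈ 1363 K

Wien's law gives T = b/λ_max = (2.898×10⁻³ m·K)/(2.1262×10⁻⁶ m) = 1363 K.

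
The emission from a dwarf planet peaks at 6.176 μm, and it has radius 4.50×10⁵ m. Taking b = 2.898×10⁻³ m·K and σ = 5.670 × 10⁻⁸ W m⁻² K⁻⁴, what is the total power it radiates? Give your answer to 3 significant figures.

Wien's law: T = b/λ_max = 2.898×10⁻³/6.176×10⁻⁶ = 469.236 K.
Surface area A = 4πR² = 4π(4.50×10⁵ m)² = 2.54469×10¹² m².
Then P = σAT⁴ = 5.670×10⁻⁸×2.54469×10¹²×(469.236)⁴ = 6.99×10¹⁵ W.

P ≈ 6.99×10¹⁵ W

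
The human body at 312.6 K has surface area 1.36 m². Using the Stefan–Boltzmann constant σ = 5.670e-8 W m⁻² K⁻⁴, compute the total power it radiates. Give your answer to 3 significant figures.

P ≈ 736 W

Area A = 1.36 m².
P = σAT⁴ = 5.670×10⁻⁸ × 1.36 × (312.6)⁴ = 736 W.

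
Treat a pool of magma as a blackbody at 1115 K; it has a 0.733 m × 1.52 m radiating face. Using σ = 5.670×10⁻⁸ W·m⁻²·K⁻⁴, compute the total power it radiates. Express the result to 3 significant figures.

Area A = 0.733 × 1.52 = 1.11416 m².
P = σAT⁴ = 5.670×10⁻⁸ × 1.11416 × (1115)⁴ = 9.76×10⁴ W.

P ≈ 9.76×10⁴ W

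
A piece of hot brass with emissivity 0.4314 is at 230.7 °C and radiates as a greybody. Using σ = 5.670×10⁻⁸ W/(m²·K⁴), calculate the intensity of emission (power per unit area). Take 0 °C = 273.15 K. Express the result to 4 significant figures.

T = 230.7 °C + 273.15 = 503.85 K.
Stefan–Boltzmann: I = εσT⁴ = 0.4314 × 5.670×10⁻⁸ × (503.85)⁴ = 1576 W/m².

I ≈ 1576 W/m²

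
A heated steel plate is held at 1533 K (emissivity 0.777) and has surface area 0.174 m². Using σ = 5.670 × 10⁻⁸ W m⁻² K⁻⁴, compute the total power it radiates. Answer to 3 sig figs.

Area A = 0.174 m².
P = εσAT⁴ = 0.777 × 5.670×10⁻⁸ × 0.174 × (1533)⁴ = 4.23×10⁴ W.

P ≈ 4.23×10⁴ W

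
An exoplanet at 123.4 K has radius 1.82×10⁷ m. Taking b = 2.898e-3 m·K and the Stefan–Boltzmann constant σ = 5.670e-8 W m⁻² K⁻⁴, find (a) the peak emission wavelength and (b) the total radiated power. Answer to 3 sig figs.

λ_max ≈ 23.5 μm; P ≈ 5.47×10¹⁶ W

(a) λ_max = b/T = 2.898×10⁻³/123.4 = 2.348×10⁻⁵ m = 23.5 μm.
Surface area A = 4πR² = 4π(1.82×10⁷ m)² = 4.16248×10¹⁵ m².
(b) P = σAT⁴ = 5.670×10⁻⁸×4.16248×10¹⁵×(123.4)⁴ = 5.47×10¹⁶ W.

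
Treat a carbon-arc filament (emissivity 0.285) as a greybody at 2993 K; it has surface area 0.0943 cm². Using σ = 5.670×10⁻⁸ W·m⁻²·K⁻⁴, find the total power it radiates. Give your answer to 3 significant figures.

Area A = 0.0943 cm² = 9.43×10⁻⁶ m².
P = εσAT⁴ = 0.285 × 5.670×10⁻⁸ × 9.43×10⁻⁶ × (2993)⁴ = 12.2 W.

P ≈ 12.2 W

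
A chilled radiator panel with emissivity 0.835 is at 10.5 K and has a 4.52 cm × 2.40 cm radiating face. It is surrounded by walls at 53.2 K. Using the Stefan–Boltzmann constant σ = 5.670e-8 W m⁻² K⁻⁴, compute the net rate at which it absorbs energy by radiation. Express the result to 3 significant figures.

Area A = 0.0452 × 0.0240 = 1.0848×10⁻³ m².
Net radiated power P_net = εσA(T⁴ − T₀⁴) = 0.835×5.670×10⁻⁸×1.0848×10⁻³×(10.5⁴ − 53.2⁴).
T⁴ − T₀⁴ = 12155.1 − 8.01026×10⁶ = -7.99810×10⁶ K⁴, so P_net = -4.11×10⁻⁴ W — negative, meaning a net gain of 4.11×10⁻⁴ W.

Net gain ≈ 4.11×10⁻⁴ W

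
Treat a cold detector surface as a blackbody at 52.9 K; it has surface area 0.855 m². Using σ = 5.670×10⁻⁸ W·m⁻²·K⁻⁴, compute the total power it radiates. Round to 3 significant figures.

Area A = 0.855 m².
P = σAT⁴ = 5.670×10⁻⁸ × 0.855 × (52.9)⁴ = 0.380 W.

P ≈ 0.380 W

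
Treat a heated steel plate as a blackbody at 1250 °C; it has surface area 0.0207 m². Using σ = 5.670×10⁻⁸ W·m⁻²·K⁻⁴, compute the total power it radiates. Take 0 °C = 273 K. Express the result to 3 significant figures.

P ≈ 6.31×10³ W

T = 1250 °C + 273 = 1523 K.
Area A = 0.0207 m².
P = σAT⁴ = 5.670×10⁻⁸ × 0.0207 × (1523)⁴ = 6.31×10³ W.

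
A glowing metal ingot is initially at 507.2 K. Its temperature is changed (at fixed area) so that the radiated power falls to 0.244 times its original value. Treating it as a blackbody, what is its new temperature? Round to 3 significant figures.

P ∝ T⁴, so T₂/T₁ = (P₂/P₁)^(1/4) = (0.244)^(1/4) = 0.702825.
T₂ = 507.2 × 0.702825 = 356 K.

T₂ ≈ 356 K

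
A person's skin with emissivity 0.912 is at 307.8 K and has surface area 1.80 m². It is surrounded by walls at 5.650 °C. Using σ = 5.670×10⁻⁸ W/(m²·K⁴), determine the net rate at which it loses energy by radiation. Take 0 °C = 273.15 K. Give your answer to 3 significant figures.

Net loss ≈ 273 W

Surroundings: T = 5.650 °C + 273.15 = 278.800 K.
Area A = 1.80 m².
Net radiated power P_net = εσA(T⁴ − T₀⁴) = 0.912×5.670×10⁻⁸×1.80×(307.8⁴ − 278.800⁴).
T⁴ − T₀⁴ = 8.97583×10⁹ − 6.04187×10⁹ = 2.93396×10⁹ K⁴, so P_net = 273 W.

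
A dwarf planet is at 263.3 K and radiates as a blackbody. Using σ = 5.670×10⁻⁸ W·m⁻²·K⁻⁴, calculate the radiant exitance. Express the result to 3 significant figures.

I ≈ 273 W/m²

Stefan–Boltzmann: I = σT⁴ = 5.670×10⁻⁸ × (263.3)⁴ = 273 W/m².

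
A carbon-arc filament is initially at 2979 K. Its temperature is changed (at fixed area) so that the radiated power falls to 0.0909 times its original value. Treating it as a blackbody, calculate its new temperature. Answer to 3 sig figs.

T₂ ≈ 1.64×10³ K

P ∝ T⁴, so T₂/T₁ = (P₂/P₁)^(1/4) = (0.0909)^(1/4) = 0.549087.
T₂ = 2979 × 0.549087 = 1.64×10³ K.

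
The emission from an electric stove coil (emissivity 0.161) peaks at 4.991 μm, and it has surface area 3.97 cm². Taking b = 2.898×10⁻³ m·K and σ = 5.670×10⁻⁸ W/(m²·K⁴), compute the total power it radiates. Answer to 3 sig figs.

P ≈ 0.412 W

Wien's law: T = b/λ_max = 2.898×10⁻³/4.991×10⁻⁶ = 580.645 K.
Area A = 3.97 cm² = 3.97×10⁻⁴ m².
Then P = εσAT⁴ = 0.161×5.670×10⁻⁸×3.97×10⁻⁴×(580.645)⁴ = 0.412 W.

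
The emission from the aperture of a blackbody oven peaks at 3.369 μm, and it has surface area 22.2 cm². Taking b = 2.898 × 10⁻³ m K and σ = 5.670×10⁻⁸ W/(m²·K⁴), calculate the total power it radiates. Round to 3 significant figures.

Wien's law: T = b/λ_max = 2.898×10⁻³/3.369×10⁻⁶ = 860.196 K.
Area A = 22.2 cm² = 2.22×10⁻³ m².
Then P = σAT⁴ = 5.670×10⁻⁸×2.22×10⁻³×(860.196)⁴ = 68.9 W.

P ≈ 68.9 W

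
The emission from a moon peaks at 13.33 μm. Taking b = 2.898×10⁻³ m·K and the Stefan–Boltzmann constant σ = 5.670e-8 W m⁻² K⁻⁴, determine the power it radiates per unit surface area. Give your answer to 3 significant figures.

I ≈ 127 W/m²

Wien's law: T = b/λ_max = 2.898×10⁻³/1.333×10⁻⁵ = 217.404 K.
Then I = σT⁴ = 5.670×10⁻⁸×(217.404)⁴ = 127 W/m².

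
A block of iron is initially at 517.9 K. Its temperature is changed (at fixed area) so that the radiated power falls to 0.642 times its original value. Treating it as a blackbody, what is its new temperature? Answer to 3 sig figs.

P ∝ T⁴, so T₂/T₁ = (P₂/P₁)^(1/4) = (0.642)^(1/4) = 0.895125.
T₂ = 517.9 × 0.895125 = 464 K.

T₂ ≈ 464 K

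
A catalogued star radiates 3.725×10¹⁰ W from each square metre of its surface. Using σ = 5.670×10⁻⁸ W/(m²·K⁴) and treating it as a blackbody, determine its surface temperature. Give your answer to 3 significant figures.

T ≈ 2.85×10⁴ K

I = σT⁴, so T = (I/σ)^(1/4) = (3.725×10¹⁰/(5.670×10⁻⁸))^(1/4) = 2.85×10⁴ K.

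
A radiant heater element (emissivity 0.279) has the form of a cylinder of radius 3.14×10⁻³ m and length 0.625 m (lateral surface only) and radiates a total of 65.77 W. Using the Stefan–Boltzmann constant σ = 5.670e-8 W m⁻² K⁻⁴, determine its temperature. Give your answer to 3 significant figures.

Lateral area A = 2πrL = 2π×3.14×10⁻³×0.625 = 0.0123308 m².
P = εσAT⁴ ⇒ T = (P/(εσA))^(1/4) = (65.77/(0.279×5.670×10⁻⁸×0.0123308))^(1/4) = 762 K.

T ≈ 762 K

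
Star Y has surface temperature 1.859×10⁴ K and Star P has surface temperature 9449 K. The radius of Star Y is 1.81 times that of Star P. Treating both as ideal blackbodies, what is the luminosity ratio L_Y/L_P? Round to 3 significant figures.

L ∝ R²T⁴, so L_Y/L_P = (R_Y/R_P)²(T_Y/T_P)⁴ = (1.81)² × (1.859×10⁴/9449)⁴ = 3.2761 × 14.9822 = 49.1.

L_Y/L_P ≈ 49.1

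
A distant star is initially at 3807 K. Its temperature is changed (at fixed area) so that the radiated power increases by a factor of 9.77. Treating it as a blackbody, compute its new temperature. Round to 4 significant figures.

P ∝ T⁴, so T₂/T₁ = (P₂/P₁)^(1/4) = (9.77)^(1/4) = 1.76796.
T₂ = 3807 × 1.76796 = 6731 K.

T₂ ≈ 6731 K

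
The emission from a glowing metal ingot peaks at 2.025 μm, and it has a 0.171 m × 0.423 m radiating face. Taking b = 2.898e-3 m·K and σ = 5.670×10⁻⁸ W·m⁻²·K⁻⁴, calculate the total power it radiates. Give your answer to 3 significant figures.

Wien's law: T = b/λ_max = 2.898×10⁻³/2.025×10⁻⁶ = 1431.11 K.
Area A = 0.171 × 0.423 = 0.072333 m².
Then P = σAT⁴ = 5.670×10⁻⁸×0.072333×(1431.11)⁴ = 1.72×10⁴ W.

P ≈ 1.72×10⁴ W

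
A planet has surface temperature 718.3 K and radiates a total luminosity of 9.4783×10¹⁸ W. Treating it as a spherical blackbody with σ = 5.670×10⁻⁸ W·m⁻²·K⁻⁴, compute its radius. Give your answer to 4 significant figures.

R ≈ 7.069×10⁶ m

L = 4πR²σT⁴ ⇒ R = √(L/(4πσT⁴)).
σT⁴ = 15094.1 W/m², so R = √(9.4783×10¹⁸/(4π×15094.1)) = 7.069×10⁶ m.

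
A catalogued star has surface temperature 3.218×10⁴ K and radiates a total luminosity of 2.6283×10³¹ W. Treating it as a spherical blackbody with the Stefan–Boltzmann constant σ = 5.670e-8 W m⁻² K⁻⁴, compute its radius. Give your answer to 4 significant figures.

L = 4πR²σT⁴ ⇒ R = √(L/(4πσT⁴)).
σT⁴ = 6.08033×10¹⁰ W/m², so R = √(2.6283×10³¹/(4π×6.08033×10¹⁰)) = 5.865×10⁹ m.

R ≈ 5.865×10⁹ m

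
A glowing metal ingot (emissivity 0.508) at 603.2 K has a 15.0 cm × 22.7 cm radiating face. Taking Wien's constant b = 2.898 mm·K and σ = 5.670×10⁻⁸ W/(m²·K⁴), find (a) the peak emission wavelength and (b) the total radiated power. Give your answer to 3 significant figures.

λ_max ≈ 4.80 μm; P ≈ 130 W

(a) λ_max = b/T = 2.898×10⁻³/603.2 = 4.804×10⁻⁶ m = 4.80 μm.
Area A = 0.150 × 0.227 = 0.03405 m².
(b) P = εσAT⁴ = 0.508×5.670×10⁻⁸×0.03405×(603.2)⁴ = 130 W.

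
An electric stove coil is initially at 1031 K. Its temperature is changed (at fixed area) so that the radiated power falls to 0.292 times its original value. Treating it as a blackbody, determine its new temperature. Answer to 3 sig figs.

P ∝ T⁴, so T₂/T₁ = (P₂/P₁)^(1/4) = (0.292)^(1/4) = 0.735099.
T₂ = 1031 × 0.735099 = 758 K.

T₂ ≈ 758 K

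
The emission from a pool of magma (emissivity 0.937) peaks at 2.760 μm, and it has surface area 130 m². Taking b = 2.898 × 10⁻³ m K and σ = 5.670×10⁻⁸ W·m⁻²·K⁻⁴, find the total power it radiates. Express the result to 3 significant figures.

P ≈ 8.40×10⁶ W

Wien's law: T = b/λ_max = 2.898×10⁻³/2.760×10⁻⁶ = 1050.00 K.
Area A = 130 m².
Then P = εσAT⁴ = 0.937×5.670×10⁻⁸×130×(1050.00)⁴ = 8.40×10⁶ W.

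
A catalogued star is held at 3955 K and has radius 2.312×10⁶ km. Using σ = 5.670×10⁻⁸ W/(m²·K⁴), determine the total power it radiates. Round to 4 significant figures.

Surface area A = 4πR² = 4π(2.312×10⁹ m)² = 6.71716×10¹⁹ m².
P = σAT⁴ = 5.670×10⁻⁸ × 6.71716×10¹⁹ × (3955)⁴ = 9.319×10²⁶ W.

P ≈ 9.319×10²⁶ W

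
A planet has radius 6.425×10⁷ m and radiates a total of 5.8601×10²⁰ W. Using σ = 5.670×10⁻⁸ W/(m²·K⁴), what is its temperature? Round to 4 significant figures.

T ≈ 668.1 K

Surface area A = 4πR² = 4π(6.425×10⁷ m)² = 5.18748×10¹⁶ m².
P = σAT⁴ ⇒ T = (P/(σA))^(1/4) = (5.8601×10²⁰/(5.670×10⁻⁸×5.18748×10¹⁶))^(1/4) = 668.1 K.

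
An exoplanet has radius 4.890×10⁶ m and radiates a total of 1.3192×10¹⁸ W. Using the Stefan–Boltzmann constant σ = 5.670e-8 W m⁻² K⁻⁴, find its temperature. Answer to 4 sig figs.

Surface area A = 4πR² = 4π(4.890×10⁶ m)² = 3.00488×10¹⁴ m².
P = σAT⁴ ⇒ T = (P/(σA))^(1/4) = (1.3192×10¹⁸/(5.670×10⁻⁸×3.00488×10¹⁴))^(1/4) = 527.5 K.

T ≈ 527.5 K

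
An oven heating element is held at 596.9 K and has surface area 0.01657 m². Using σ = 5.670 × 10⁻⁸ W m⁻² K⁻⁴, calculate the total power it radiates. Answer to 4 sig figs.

P ≈ 119.3 W

Area A = 0.01657 m².
P = σAT⁴ = 5.670×10⁻⁸ × 0.01657 × (596.9)⁴ = 119.3 W.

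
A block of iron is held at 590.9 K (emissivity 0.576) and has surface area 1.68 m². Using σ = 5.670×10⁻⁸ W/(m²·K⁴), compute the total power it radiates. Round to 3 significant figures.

P ≈ 6.69×10³ W

Area A = 1.68 m².
P = εσAT⁴ = 0.576 × 5.670×10⁻⁸ × 1.68 × (590.9)⁴ = 6.69×10³ W.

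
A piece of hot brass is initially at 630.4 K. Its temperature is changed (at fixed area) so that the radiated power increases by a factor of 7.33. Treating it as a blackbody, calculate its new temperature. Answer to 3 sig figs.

P ∝ T⁴, so T₂/T₁ = (P₂/P₁)^(1/4) = (7.33)^(1/4) = 1.64542.
T₂ = 630.4 × 1.64542 = 1.04×10³ K.

T₂ ≈ 1.04×10³ K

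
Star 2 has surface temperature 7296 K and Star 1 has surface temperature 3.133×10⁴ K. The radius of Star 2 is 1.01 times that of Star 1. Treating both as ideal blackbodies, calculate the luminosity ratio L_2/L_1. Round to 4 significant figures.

L ∝ R²T⁴, so L_2/L_1 = (R_2/R_1)²(T_2/T_1)⁴ = (1.01)² × (7296/3.133×10⁴)⁴ = 1.0201 × 2.94102×10⁻³ = 3.000×10⁻³.

L_2/L_1 ≈ 3.000×10⁻³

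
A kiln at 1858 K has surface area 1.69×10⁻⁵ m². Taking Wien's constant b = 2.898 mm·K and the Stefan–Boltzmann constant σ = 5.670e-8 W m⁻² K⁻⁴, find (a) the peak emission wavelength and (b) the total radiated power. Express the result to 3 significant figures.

(a) λ_max = b/T = 2.898×10⁻³/1858 = 1.560×10⁻⁶ m = 1.56×10³ nm.
Area A = 1.69×10⁻⁵ m².
(b) P = σAT⁴ = 5.670×10⁻⁸×1.69×10⁻⁵×(1858)⁴ = 11.4 W.

λ_max ≈ 1.56×10³ nm; P ≈ 11.4 W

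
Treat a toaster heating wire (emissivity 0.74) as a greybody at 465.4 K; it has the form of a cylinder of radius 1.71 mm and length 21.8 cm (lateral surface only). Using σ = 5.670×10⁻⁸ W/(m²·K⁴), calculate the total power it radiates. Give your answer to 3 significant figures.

Lateral area A = 2πrL = 2π×1.71×10⁻³×0.218 = 2.34225×10⁻³ m².
P = εσAT⁴ = 0.74 × 5.670×10⁻⁸ × 2.34225×10⁻³ × (465.4)⁴ = 4.61 W.

P ≈ 4.61 W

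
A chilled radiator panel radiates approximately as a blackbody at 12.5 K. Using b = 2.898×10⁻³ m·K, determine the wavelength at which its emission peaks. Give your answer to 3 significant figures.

λ_max ≈ 232 μm

Wien's displacement law: λ_max = b/T = (2.898×10⁻³ m·K)/(12.5 K) = 2.318×10⁻⁴ m.
That is 232 μm, in the infrared range.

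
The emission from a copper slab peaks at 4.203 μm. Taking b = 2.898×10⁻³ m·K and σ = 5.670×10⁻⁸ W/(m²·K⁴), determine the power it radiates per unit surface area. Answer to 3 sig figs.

I ≈ 1.28×10⁴ W/m²

Wien's law: T = b/λ_max = 2.898×10⁻³/4.203×10⁻⁶ = 689.507 K.
Then I = σT⁴ = 5.670×10⁻⁸×(689.507)⁴ = 1.28×10⁴ W/m².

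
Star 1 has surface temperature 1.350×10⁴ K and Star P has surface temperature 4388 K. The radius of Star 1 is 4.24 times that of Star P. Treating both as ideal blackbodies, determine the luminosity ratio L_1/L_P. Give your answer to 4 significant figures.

L ∝ R²T⁴, so L_1/L_P = (R_1/R_P)²(T_1/T_P)⁴ = (4.24)² × (1.350×10⁴/4388)⁴ = 17.9776 × 89.5919 = 1611.

L_1/L_P ≈ 1611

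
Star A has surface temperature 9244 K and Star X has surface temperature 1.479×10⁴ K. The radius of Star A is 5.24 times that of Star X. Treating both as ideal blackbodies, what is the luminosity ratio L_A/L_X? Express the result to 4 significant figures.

L_A/L_X ≈ 4.190

L ∝ R²T⁴, so L_A/L_X = (R_A/R_X)²(T_A/T_X)⁴ = (5.24)² × (9244/1.479×10⁴)⁴ = 27.4576 × 0.152604 = 4.190.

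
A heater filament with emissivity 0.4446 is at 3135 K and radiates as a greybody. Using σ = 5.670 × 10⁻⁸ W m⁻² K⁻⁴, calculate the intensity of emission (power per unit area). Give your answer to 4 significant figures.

Stefan–Boltzmann: I = εσT⁴ = 0.4446 × 5.670×10⁻⁸ × (3135)⁴ = 2.435×10⁶ W/m².

I ≈ 2.435×10⁶ W/m²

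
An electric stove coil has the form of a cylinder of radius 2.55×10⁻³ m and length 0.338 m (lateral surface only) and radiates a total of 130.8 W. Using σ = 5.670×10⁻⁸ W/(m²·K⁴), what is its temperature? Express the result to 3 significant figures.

Lateral area A = 2πrL = 2π×2.55×10⁻³×0.338 = 5.41548×10⁻³ m².
P = σAT⁴ ⇒ T = (P/(σA))^(1/4) = (130.8/(5.670×10⁻⁸×5.41548×10⁻³))^(1/4) = 808 K.

T ≈ 808 K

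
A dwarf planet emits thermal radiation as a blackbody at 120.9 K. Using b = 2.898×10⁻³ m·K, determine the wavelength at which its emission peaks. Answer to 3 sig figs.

Wien's displacement law: λ_max = b/T = (2.898×10⁻³ m·K)/(120.9 K) = 2.397×10⁻⁵ m.
That is 24.0 μm, in the infrared range.

λ_max ≈ 24.0 μm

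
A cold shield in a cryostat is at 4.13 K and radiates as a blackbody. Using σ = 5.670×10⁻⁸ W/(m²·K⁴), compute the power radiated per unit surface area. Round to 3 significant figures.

Stefan–Boltzmann: I = σT⁴ = 5.670×10⁻⁸ × (4.13)⁴ = 1.65×10⁻⁵ W/m².

I ≈ 1.65×10⁻⁵ W/m²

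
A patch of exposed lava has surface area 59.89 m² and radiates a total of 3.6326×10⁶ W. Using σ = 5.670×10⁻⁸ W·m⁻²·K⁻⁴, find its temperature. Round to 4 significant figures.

Area A = 59.89 m².
P = σAT⁴ ⇒ T = (P/(σA))^(1/4) = (3.6326×10⁶/(5.670×10⁻⁸×59.89))^(1/4) = 1017 K.

T ≈ 1017 K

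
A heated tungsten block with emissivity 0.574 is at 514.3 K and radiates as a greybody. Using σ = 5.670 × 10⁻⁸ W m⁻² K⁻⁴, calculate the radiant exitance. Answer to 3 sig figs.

Stefan–Boltzmann: I = εσT⁴ = 0.574 × 5.670×10⁻⁸ × (514.3)⁴ = 2.28×10³ W/m².

I ≈ 2.28×10³ W/m²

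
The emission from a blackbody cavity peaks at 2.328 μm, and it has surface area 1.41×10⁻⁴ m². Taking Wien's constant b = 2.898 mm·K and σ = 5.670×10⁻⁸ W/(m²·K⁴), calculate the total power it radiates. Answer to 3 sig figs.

P ≈ 19.2 W

Wien's law: T = b/λ_max = 2.898×10⁻³/2.328×10⁻⁶ = 1244.85 K.
Area A = 1.41×10⁻⁴ m².
Then P = σAT⁴ = 5.670×10⁻⁸×1.41×10⁻⁴×(1244.85)⁴ = 19.2 W.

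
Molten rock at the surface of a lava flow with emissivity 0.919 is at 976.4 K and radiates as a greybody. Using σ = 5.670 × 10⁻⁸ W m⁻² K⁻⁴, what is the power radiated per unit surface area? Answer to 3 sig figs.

Stefan–Boltzmann: I = εσT⁴ = 0.919 × 5.670×10⁻⁸ × (976.4)⁴ = 4.74×10⁴ W/m².

I ≈ 4.74×10⁴ W/m²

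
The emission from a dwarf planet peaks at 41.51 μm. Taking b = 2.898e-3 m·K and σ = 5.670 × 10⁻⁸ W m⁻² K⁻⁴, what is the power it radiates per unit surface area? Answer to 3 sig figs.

Wien's law: T = b/λ_max = 2.898×10⁻³/4.151×10⁻⁵ = 69.8145 K.
Then I = σT⁴ = 5.670×10⁻⁸×(69.8145)⁴ = 1.35 W/m².

I ≈ 1.35 W/m²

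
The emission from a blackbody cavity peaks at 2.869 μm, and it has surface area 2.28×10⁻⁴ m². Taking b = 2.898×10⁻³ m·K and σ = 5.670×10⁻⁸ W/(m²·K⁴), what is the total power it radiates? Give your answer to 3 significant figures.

P ≈ 13.5 W

Wien's law: T = b/λ_max = 2.898×10⁻³/2.869×10⁻⁶ = 1010.11 K.
Area A = 2.28×10⁻⁴ m².
Then P = σAT⁴ = 5.670×10⁻⁸×2.28×10⁻⁴×(1010.11)⁴ = 13.5 W.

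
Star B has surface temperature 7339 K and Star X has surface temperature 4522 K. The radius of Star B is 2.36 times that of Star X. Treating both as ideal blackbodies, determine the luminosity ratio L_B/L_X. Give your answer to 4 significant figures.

L ∝ R²T⁴, so L_B/L_X = (R_B/R_X)²(T_B/T_X)⁴ = (2.36)² × (7339/4522)⁴ = 5.5696 × 6.93786 = 38.64.

L_B/L_X ≈ 38.64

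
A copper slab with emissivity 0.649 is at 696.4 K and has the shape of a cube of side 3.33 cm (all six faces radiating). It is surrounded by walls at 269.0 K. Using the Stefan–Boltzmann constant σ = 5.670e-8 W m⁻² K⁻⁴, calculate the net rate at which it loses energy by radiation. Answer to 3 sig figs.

Net loss ≈ 56.3 W

Area A = 6s² = 6×(0.0333 m)² = 6.65334×10⁻³ m².
Net radiated power P_net = εσA(T⁴ − T₀⁴) = 0.649×5.670×10⁻⁸×6.65334×10⁻³×(696.4⁴ − 269.0⁴).
T⁴ − T₀⁴ = 2.35199×10¹¹ − 5.23611×10⁹ = 2.29963×10¹¹ K⁴, so P_net = 56.3 W.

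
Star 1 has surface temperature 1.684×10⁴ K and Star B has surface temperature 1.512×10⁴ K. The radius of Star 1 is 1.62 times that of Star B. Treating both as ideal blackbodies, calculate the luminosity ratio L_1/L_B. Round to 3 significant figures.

L_1/L_B ≈ 4.04

L ∝ R²T⁴, so L_1/L_B = (R_1/R_B)²(T_1/T_B)⁴ = (1.62)² × (1.684×10⁴/1.512×10⁴)⁴ = 2.6244 × 1.53873 = 4.04.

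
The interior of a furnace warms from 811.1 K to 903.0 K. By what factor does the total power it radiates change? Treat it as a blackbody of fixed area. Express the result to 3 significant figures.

P₂/P₁ ≈ 1.54

P ∝ T⁴, so P₂/P₁ = (T₂/T₁)⁴ = (903.0/811.1)⁴ = (1.11330)⁴ = 1.54.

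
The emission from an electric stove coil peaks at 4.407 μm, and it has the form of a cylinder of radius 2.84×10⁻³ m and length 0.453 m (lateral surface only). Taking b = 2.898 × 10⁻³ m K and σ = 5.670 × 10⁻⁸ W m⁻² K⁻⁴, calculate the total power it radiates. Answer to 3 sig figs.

P ≈ 85.7 W

Wien's law: T = b/λ_max = 2.898×10⁻³/4.407×10⁻⁶ = 657.590 K.
Lateral area A = 2πrL = 2π×2.84×10⁻³×0.453 = 8.08344×10⁻³ m².
Then P = σAT⁴ = 5.670×10⁻⁸×8.08344×10⁻³×(657.590)⁴ = 85.7 W.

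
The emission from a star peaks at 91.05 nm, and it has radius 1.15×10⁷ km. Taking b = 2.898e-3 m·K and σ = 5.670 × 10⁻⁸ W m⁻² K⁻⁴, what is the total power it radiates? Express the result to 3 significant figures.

Wien's law: T = b/λ_max = 2.898×10⁻³/9.105×10⁻⁸ = 31828.7 K.
Surface area A = 4πR² = 4π(1.15×10¹⁰ m)² = 1.66190×10²¹ m².
Then P = σAT⁴ = 5.670×10⁻⁸×1.66190×10²¹×(31828.7)⁴ = 9.67×10³¹ W.

P ≈ 9.67×10³¹ W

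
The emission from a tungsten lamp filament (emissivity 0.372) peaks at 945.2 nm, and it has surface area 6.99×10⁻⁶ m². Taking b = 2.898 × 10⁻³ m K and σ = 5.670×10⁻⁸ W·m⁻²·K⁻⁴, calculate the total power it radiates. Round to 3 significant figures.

Wien's law: T = b/λ_max = 2.898×10⁻³/9.452×10⁻⁷ = 3066.02 K.
Area A = 6.99×10⁻⁶ m².
Then P = εσAT⁴ = 0.372×5.670×10⁻⁸×6.99×10⁻⁶×(3066.02)⁴ = 13.0 W.

P ≈ 13.0 W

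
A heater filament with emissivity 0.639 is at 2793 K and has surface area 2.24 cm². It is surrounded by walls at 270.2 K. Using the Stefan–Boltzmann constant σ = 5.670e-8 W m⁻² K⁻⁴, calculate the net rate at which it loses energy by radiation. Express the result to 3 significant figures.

Area A = 2.24 cm² = 2.24×10⁻⁴ m².
Net radiated power P_net = εσA(T⁴ − T₀⁴) = 0.639×5.670×10⁻⁸×2.24×10⁻⁴×(2793⁴ − 270.2⁴).
T⁴ − T₀⁴ = 6.08532×10¹³ − 5.33017×10⁹ = 6.08479×10¹³ K⁴, so P_net = 494 W.

Net loss ≈ 494 W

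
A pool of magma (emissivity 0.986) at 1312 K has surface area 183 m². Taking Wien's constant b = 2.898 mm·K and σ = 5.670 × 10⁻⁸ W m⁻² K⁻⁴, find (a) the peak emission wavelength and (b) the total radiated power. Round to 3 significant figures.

λ_max ≈ 2.21 μm; P ≈ 3.03×10⁷ W

(a) λ_max = b/T = 2.898×10⁻³/1312 = 2.209×10⁻⁶ m = 2.21 μm.
Area A = 183 m².
(b) P = εσAT⁴ = 0.986×5.670×10⁻⁸×183×(1312)⁴ = 3.03×10⁷ W.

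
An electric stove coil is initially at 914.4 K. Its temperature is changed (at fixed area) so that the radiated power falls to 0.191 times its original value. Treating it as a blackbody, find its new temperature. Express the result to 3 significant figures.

T₂ ≈ 604 K

P ∝ T⁴, so T₂/T₁ = (P₂/P₁)^(1/4) = (0.191)^(1/4) = 0.661087.
T₂ = 914.4 × 0.661087 = 604 K.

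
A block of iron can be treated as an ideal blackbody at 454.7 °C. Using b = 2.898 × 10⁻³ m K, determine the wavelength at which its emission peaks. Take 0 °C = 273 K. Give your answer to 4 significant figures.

T = 454.7 °C + 273 = 727.7 K.
Wien's displacement law: λ_max = b/T = (2.898×10⁻³ m·K)/(727.7 K) = 3.9824×10⁻⁶ m.
That is 3.982 μm, in the infrared range.

λ_max ≈ 3.982 μm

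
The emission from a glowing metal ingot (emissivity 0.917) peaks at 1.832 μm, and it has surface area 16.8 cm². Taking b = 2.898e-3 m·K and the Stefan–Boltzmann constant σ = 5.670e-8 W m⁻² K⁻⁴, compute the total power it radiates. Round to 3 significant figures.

Wien's law: T = b/λ_max = 2.898×10⁻³/1.832×10⁻⁶ = 1581.88 K.
Area A = 16.8 cm² = 1.68×10⁻³ m².
Then P = εσAT⁴ = 0.917×5.670×10⁻⁸×1.68×10⁻³×(1581.88)⁴ = 547 W.

P ≈ 547 W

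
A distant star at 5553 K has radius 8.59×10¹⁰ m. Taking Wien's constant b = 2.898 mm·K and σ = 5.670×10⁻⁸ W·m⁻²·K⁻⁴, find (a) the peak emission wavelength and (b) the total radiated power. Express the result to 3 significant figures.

λ_max ≈ 522 nm; P ≈ 5.00×10³⁰ W

(a) λ_max = b/T = 2.898×10⁻³/5553 = 5.219×10⁻⁷ m = 522 nm.
Surface area A = 4πR² = 4π(8.59×10¹⁰ m)² = 9.27249×10²² m².
(b) P = σAT⁴ = 5.670×10⁻⁸×9.27249×10²²×(5553)⁴ = 5.00×10³⁰ W.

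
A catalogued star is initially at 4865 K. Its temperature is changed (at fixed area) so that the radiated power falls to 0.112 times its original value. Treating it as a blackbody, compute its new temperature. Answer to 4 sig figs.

P ∝ T⁴, so T₂/T₁ = (P₂/P₁)^(1/4) = (0.112)^(1/4) = 0.578502.
T₂ = 4865 × 0.578502 = 2814 K.

T₂ ≈ 2814 K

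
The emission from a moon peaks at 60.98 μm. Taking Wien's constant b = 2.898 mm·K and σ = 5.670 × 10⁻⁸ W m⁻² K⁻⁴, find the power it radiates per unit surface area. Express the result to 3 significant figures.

I ≈ 0.289 W/m²

Wien's law: T = b/λ_max = 2.898×10⁻³/6.098×10⁻⁵ = 47.5238 K.
Then I = σT⁴ = 5.670×10⁻⁸×(47.5238)⁴ = 0.289 W/m².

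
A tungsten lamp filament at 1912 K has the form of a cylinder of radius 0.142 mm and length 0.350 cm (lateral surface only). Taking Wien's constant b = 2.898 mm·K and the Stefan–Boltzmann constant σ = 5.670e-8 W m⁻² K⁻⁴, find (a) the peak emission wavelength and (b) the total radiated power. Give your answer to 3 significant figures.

λ_max ≈ 1.52 μm; P ≈ 2.37 W

(a) λ_max = b/T = 2.898×10⁻³/1912 = 1.516×10⁻⁶ m = 1.52 μm.
Lateral area A = 2πrL = 2π×1.42×10⁻⁴×3.50×10⁻³ = 3.12274×10⁻⁶ m².
(b) P = σAT⁴ = 5.670×10⁻⁸×3.12274×10⁻⁶×(1912)⁴ = 2.37 W.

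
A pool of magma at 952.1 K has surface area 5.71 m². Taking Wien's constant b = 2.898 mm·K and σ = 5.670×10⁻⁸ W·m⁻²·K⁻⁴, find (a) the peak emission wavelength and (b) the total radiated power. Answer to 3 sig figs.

λ_max ≈ 3.04 μm; P ≈ 2.66×10⁵ W

(a) λ_max = b/T = 2.898×10⁻³/952.1 = 3.044×10⁻⁶ m = 3.04 μm.
Area A = 5.71 m².
(b) P = σAT⁴ = 5.670×10⁻⁸×5.71×(952.1)⁴ = 2.66×10⁵ W.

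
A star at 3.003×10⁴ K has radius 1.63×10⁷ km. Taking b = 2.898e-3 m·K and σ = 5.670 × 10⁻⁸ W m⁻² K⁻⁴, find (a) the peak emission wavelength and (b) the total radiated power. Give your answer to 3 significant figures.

λ_max ≈ 96.5 nm; P ≈ 1.54×10³² W

(a) λ_max = b/T = 2.898×10⁻³/3.003×10⁴ = 9.650×10⁻⁸ m = 96.5 nm.
Surface area A = 4πR² = 4π(1.63×10¹⁰ m)² = 3.33876×10²¹ m².
(b) P = σAT⁴ = 5.670×10⁻⁸×3.33876×10²¹×(3.003×10⁴)⁴ = 1.54×10³² W.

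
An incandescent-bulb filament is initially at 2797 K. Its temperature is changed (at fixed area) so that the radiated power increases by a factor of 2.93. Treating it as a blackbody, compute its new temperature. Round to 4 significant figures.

T₂ ≈ 3659 K

P ∝ T⁴, so T₂/T₁ = (P₂/P₁)^(1/4) = (2.93)^(1/4) = 1.30833.
T₂ = 2797 × 1.30833 = 3659 K.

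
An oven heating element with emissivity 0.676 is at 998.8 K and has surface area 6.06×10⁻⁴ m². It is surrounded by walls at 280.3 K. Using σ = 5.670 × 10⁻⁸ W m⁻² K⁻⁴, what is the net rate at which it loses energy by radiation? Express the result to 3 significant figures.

Net loss ≈ 23.0 W

Area A = 6.06×10⁻⁴ m².
Net radiated power P_net = εσA(T⁴ − T₀⁴) = 0.676×5.670×10⁻⁸×6.06×10⁻⁴×(998.8⁴ − 280.3⁴).
T⁴ − T₀⁴ = 9.95209×10¹¹ − 6.17294×10⁹ = 9.89036×10¹¹ K⁴, so P_net = 23.0 W.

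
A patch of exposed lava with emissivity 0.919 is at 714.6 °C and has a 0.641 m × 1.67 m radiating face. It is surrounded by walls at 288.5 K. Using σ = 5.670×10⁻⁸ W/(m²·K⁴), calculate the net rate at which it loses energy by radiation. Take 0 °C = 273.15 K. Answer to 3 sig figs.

Net loss ≈ 5.27×10⁴ W

T = 714.6 °C + 273.15 = 987.75 K.
Area A = 0.641 × 1.67 = 1.07047 m².
Net radiated power P_net = εσA(T⁴ − T₀⁴) = 0.919×5.670×10⁻⁸×1.07047×(987.75⁴ − 288.5⁴).
T⁴ − T₀⁴ = 9.51893×10¹¹ − 6.92761×10⁹ = 9.44965×10¹¹ K⁴, so P_net = 5.27×10⁴ W.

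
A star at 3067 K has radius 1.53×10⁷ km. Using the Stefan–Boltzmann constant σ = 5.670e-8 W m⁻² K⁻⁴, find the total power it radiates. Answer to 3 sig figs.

P ≈ 1.48×10²⁸ W

Surface area A = 4πR² = 4π(1.53×10¹⁰ m)² = 2.94166×10²¹ m².
P = σAT⁴ = 5.670×10⁻⁸ × 2.94166×10²¹ × (3067)⁴ = 1.48×10²⁸ W.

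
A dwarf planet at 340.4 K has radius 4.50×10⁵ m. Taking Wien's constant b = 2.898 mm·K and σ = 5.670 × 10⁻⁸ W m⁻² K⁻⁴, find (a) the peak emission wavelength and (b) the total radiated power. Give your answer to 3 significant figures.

(a) λ_max = b/T = 2.898×10⁻³/340.4 = 8.514×10⁻⁶ m = 8.51 μm.
Surface area A = 4πR² = 4π(4.50×10⁵ m)² = 2.54469×10¹² m².
(b) P = σAT⁴ = 5.670×10⁻⁸×2.54469×10¹²×(340.4)⁴ = 1.94×10¹⁵ W.

λ_max ≈ 8.51 μm; P ≈ 1.94×10¹⁵ W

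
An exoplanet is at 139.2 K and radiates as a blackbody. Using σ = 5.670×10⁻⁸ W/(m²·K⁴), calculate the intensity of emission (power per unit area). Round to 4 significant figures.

Stefan–Boltzmann: I = σT⁴ = 5.670×10⁻⁸ × (139.2)⁴ = 21.29 W/m².

I ≈ 21.29 W/m²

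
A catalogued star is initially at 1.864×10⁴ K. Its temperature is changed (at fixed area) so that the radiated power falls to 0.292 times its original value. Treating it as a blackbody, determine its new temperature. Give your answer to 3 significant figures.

T₂ ≈ 1.37×10⁴ K

P ∝ T⁴, so T₂/T₁ = (P₂/P₁)^(1/4) = (0.292)^(1/4) = 0.735099.
T₂ = 1.864×10⁴ × 0.735099 = 1.37×10⁴ K.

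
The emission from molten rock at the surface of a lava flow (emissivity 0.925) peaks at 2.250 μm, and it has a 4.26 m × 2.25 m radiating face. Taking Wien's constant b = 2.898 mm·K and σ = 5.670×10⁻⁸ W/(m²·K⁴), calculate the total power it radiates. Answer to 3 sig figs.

P ≈ 1.38×10⁶ W

Wien's law: T = b/λ_max = 2.898×10⁻³/2.250×10⁻⁶ = 1288.00 K.
Area A = 4.26 × 2.25 = 9.585 m².
Then P = εσAT⁴ = 0.925×5.670×10⁻⁸×9.585×(1288.00)⁴ = 1.38×10⁶ W.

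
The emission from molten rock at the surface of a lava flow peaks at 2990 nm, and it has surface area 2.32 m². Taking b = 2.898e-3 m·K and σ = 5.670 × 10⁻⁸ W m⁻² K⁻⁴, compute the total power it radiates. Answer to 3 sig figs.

P ≈ 1.16×10⁵ W

Wien's law: T = b/λ_max = 2.898×10⁻³/2.990×10⁻⁶ = 969.231 K.
Area A = 2.32 m².
Then P = σAT⁴ = 5.670×10⁻⁸×2.32×(969.231)⁴ = 1.16×10⁵ W.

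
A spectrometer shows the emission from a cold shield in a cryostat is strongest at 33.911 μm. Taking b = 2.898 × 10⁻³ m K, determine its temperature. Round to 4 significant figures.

T ≈ 85.46 K

Wien's law gives T = b/λ_max = (2.898×10⁻³ m·K)/(3.3911×10⁻⁵ m) = 85.46 K.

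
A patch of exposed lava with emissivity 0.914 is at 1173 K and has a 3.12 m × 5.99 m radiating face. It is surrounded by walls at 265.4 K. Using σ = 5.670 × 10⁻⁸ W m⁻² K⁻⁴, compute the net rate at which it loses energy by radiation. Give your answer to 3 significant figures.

Net loss ≈ 1.83×10⁶ W

Area A = 3.12 × 5.99 = 18.6888 m².
Net radiated power P_net = εσA(T⁴ − T₀⁴) = 0.914×5.670×10⁻⁸×18.6888×(1173⁴ − 265.4⁴).
T⁴ − T₀⁴ = 1.89318×10¹² − 4.96139×10⁹ = 1.88822×10¹² K⁴, so P_net = 1.83×10⁶ W.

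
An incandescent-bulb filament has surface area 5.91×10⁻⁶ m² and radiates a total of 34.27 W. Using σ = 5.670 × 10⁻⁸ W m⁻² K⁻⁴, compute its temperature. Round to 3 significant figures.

Area A = 5.91×10⁻⁶ m².
P = σAT⁴ ⇒ T = (P/(σA))^(1/4) = (34.27/(5.670×10⁻⁸×5.91×10⁻⁶))^(1/4) = 3.18×10³ K.

T ≈ 3.18×10³ K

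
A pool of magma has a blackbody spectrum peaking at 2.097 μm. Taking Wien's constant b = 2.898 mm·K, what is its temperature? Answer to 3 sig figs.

Wien's law gives T = b/λ_max = (2.898×10⁻³ m·K)/(2.097×10⁻⁶ m) = 1.38×10³ K.

T ≈ 1.38×10³ K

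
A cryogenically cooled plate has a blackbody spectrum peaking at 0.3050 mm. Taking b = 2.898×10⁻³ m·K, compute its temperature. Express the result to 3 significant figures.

T ≈ 9.50 K

Wien's law gives T = b/λ_max = (2.898×10⁻³ m·K)/(3.050×10⁻⁴ m) = 9.50 K.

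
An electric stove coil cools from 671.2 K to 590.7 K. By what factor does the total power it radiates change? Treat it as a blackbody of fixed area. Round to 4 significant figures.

P ∝ T⁴, so P₂/P₁ = (T₂/T₁)⁴ = (590.7/671.2)⁴ = (0.880066)⁴ = 0.5999.

P₂/P₁ ≈ 0.5999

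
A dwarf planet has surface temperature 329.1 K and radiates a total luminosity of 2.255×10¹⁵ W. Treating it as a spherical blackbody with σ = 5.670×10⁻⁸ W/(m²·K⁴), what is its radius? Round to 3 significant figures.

R ≈ 5.19×10⁵ m

L = 4πR²σT⁴ ⇒ R = √(L/(4πσT⁴)).
σT⁴ = 665.112 W/m², so R = √(2.255×10¹⁵/(4π×665.112)) = 5.19×10⁵ m.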